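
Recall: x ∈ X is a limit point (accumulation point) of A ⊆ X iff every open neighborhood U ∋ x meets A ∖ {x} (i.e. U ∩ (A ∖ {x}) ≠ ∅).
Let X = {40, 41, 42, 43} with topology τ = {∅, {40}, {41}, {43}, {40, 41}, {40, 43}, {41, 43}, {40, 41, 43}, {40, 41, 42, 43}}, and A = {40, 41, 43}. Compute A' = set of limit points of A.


A' = {42}

For each x ∈ X, list the open sets U ∈ τ with x ∈ U, then check whether U ∩ (A ∖ {x}) ≠ ∅ for every such U.
  x = 40: open {40} ∋ x has {40} ∩ (A ∖ {40}) = ∅, so x is NOT a limit point.
  x = 41: open {41} ∋ x has {41} ∩ (A ∖ {41}) = ∅, so x is NOT a limit point.
  x = 42: opens ∋ x are {40, 41, 42, 43}; each meets A ∖ {42}, so x IS a limit point.
  x = 43: open {43} ∋ x has {43} ∩ (A ∖ {43}) = ∅, so x is NOT a limit point.
Collecting: A' = {42}.


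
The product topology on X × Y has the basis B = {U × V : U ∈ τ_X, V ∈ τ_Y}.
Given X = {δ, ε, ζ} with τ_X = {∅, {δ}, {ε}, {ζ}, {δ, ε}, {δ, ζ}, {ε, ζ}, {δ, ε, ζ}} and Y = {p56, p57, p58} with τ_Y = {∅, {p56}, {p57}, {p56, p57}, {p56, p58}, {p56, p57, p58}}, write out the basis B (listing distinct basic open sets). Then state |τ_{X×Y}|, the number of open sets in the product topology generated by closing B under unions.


Basis B = {∅ × ∅, {δ} × {p56}, {δ} × {p57}, {ε} × {p56}, {ε} × {p57}, {ζ} × {p56}, {ζ} × {p57}, {δ} × {p56, p57}, {δ} × {p56, p58}, {δ, ε} × {p56}, {δ, ζ} × {p56}, {δ, ε} × {p57}, {δ, ζ} × {p57}, {ε} × {p56, p57}, {ε} × {p56, p58}, {ε, ζ} × {p56}, {ε, ζ} × {p57}, {ζ} × {p56, p57}, {ζ} × {p56, p58}, {δ} × {p56, p57, p58}, {δ, ε, ζ} × {p56}, {δ, ε, ζ} × {p57}, {ε} × {p56, p57, p58}, {ζ} × {p56, p57, p58}, {δ, ε} × {p56, p57}, {δ, ζ} × {p56, p57}, {δ, ε} × {p56, p58}, {δ, ζ} × {p56, p58}, {ε, ζ} × {p56, p57}, {ε, ζ} × {p56, p58}, {δ, ε} × {p56, p57, p58}, {δ, ζ} × {p56, p57, p58}, {δ, ε, ζ} × {p56, p57}, {δ, ε, ζ} × {p56, p58}, {ε, ζ} × {p56, p57, p58}, {δ, ε, ζ} × {p56, p57, p58}}; |τ_{X×Y}| = 216.

Enumerate products U × V with U ∈ τ_X, V ∈ τ_Y (deduplicated):
  ∅ × ∅ = {} (∅)
  {δ} × {p56} = {(δ,p56)}
  {δ} × {p57} = {(δ,p57)}
  {ε} × {p56} = {(ε,p56)}
  {ε} × {p57} = {(ε,p57)}
  {ζ} × {p56} = {(ζ,p56)}
  {ζ} × {p57} = {(ζ,p57)}
  {δ} × {p56, p57} = {(δ,p56), (δ,p57)}
  {δ} × {p56, p58} = {(δ,p56), (δ,p58)}
  {δ, ε} × {p56} = {(δ,p56), (ε,p56)}
  {δ, ζ} × {p56} = {(δ,p56), (ζ,p56)}
  {δ, ε} × {p57} = {(δ,p57), (ε,p57)}
  {δ, ζ} × {p57} = {(δ,p57), (ζ,p57)}
  {ε} × {p56, p57} = {(ε,p56), (ε,p57)}
  {ε} × {p56, p58} = {(ε,p56), (ε,p58)}
  {ε, ζ} × {p56} = {(ε,p56), (ζ,p56)}
  {ε, ζ} × {p57} = {(ε,p57), (ζ,p57)}
  {ζ} × {p56, p57} = {(ζ,p56), (ζ,p57)}
  {ζ} × {p56, p58} = {(ζ,p56), (ζ,p58)}
  {δ} × {p56, p57, p58} = {(δ,p56), (δ,p57), (δ,p58)}
  {δ, ε, ζ} × {p56} = {(δ,p56), (ε,p56), (ζ,p56)}
  {δ, ε, ζ} × {p57} = {(δ,p57), (ε,p57), (ζ,p57)}
  {ε} × {p56, p57, p58} = {(ε,p56), (ε,p57), (ε,p58)}
  {ζ} × {p56, p57, p58} = {(ζ,p56), (ζ,p57), (ζ,p58)}
  {δ, ε} × {p56, p57} = {(δ,p56), (δ,p57), (ε,p56), (ε,p57)}
  {δ, ζ} × {p56, p57} = {(δ,p56), (δ,p57), (ζ,p56), (ζ,p57)}
  {δ, ε} × {p56, p58} = {(δ,p56), (δ,p58), (ε,p56), (ε,p58)}
  {δ, ζ} × {p56, p58} = {(δ,p56), (δ,p58), (ζ,p56), (ζ,p58)}
  {ε, ζ} × {p56, p57} = {(ε,p56), (ε,p57), (ζ,p56), (ζ,p57)}
  {ε, ζ} × {p56, p58} = {(ε,p56), (ε,p58), (ζ,p56), (ζ,p58)}
  {δ, ε} × {p56, p57, p58} = {(δ,p56), (δ,p57), (δ,p58), (ε,p56), (ε,p57), (ε,p58)}
  {δ, ζ} × {p56, p57, p58} = {(δ,p56), (δ,p57), (δ,p58), (ζ,p56), (ζ,p57), (ζ,p58)}
  {δ, ε, ζ} × {p56, p57} = {(δ,p56), (δ,p57), (ε,p56), (ε,p57), (ζ,p56), (ζ,p57)}
  {δ, ε, ζ} × {p56, p58} = {(δ,p56), (δ,p58), (ε,p56), (ε,p58), (ζ,p56), (ζ,p58)}
  {ε, ζ} × {p56, p57, p58} = {(ε,p56), (ε,p57), (ε,p58), (ζ,p56), (ζ,p57), (ζ,p58)}
  {δ, ε, ζ} × {p56, p57, p58} = {(δ,p56), (δ,p57), (δ,p58), (ε,p56), (ε,p57), (ε,p58), (ζ,p56), (ζ,p57), (ζ,p58)}
These 36 distinct sets form the basis B.
Close under arbitrary unions to get τ_{X×Y}; counting gives |τ_{X×Y}| = 216.


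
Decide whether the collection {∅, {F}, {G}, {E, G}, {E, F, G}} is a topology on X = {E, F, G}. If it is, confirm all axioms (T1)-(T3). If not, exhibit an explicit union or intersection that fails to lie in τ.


τ is NOT a topology on X.

Axiom (T1): ∅ ∈ τ? Yes; X ∈ τ? Yes.
Axiom (T2/T3): check pairwise unions and intersections of members of τ.
Counterexample for (T2): {F} ∪ {G} = {F, G} ∉ τ. Therefore τ is NOT a topology.


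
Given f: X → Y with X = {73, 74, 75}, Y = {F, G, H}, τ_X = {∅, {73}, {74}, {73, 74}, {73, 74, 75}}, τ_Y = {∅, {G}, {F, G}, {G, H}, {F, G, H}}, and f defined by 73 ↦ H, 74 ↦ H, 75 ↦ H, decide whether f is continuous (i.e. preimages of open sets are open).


f IS continuous.

Compute f^{-1}(U) for each U ∈ τ_Y:
  U = ∅: f^{-1}(U) = ∅ ∈ τ_X ✓.
  U = {G}: f^{-1}(U) = ∅ ∈ τ_X ✓.
  U = {F, G}: f^{-1}(U) = ∅ ∈ τ_X ✓.
  U = {G, H}: f^{-1}(U) = {73, 74, 75} ∈ τ_X ✓.
  U = {F, G, H}: f^{-1}(U) = {73, 74, 75} ∈ τ_X ✓.
Every preimage lies in τ_X, so f IS continuous.


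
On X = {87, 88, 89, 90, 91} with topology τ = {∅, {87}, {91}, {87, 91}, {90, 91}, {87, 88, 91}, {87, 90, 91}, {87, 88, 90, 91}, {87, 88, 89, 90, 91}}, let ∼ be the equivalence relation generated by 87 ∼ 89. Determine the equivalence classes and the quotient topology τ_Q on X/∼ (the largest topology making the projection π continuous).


X/∼ = {[87=89], [88], [90], [91]}; |τ_Q| = 4.

Equivalence classes: [87=89], [88], [90], [91].
Quotient map π: X → X/∼ sends 87 ↦ [87=89], 88 ↦ [88], 89 ↦ [87=89], 90 ↦ [90], 91 ↦ [91].
For each subset V ⊆ X/∼, compute π^{-1}(V) ⊆ X and check whether π^{-1}(V) ∈ τ. V is open in τ_Q iff π^{-1}(V) ∈ τ.
  V = {}: π^{-1}(V) = ∅ ∈ τ ✓.
  V = {[87=89]}: π^{-1}(V) = {87, 89} ∉ τ ✗.
  V = {[88]}: π^{-1}(V) = {88} ∉ τ ✗.
  V = {[87=89], [88]}: π^{-1}(V) = {87, 88, 89} ∉ τ ✗.
  V = {[90]}: π^{-1}(V) = {90} ∉ τ ✗.
  V = {[87=89], [90]}: π^{-1}(V) = {87, 89, 90} ∉ τ ✗.
  V = {[88], [90]}: π^{-1}(V) = {88, 90} ∉ τ ✗.
  V = {[87=89], [88], [90]}: π^{-1}(V) = {87, 88, 89, 90} ∉ τ ✗.
  V = {[91]}: π^{-1}(V) = {91} ∈ τ ✓.
  V = {[87=89], [91]}: π^{-1}(V) = {87, 89, 91} ∉ τ ✗.
  V = {[88], [91]}: π^{-1}(V) = {88, 91} ∉ τ ✗.
  V = {[87=89], [88], [91]}: π^{-1}(V) = {87, 88, 89, 91} ∉ τ ✗.
  V = {[90], [91]}: π^{-1}(V) = {90, 91} ∈ τ ✓.
  V = {[87=89], [90], [91]}: π^{-1}(V) = {87, 89, 90, 91} ∉ τ ✗.
  V = {[88], [90], [91]}: π^{-1}(V) = {88, 90, 91} ∉ τ ✗.
  V = {[87=89], [88], [90], [91]}: π^{-1}(V) = {87, 88, 89, 90, 91} ∈ τ ✓.
Open sets in the quotient: τ_Q = {{}, {[91]}, {[90], [91]}, {[87=89], [88], [90], [91]}} (4 elements).


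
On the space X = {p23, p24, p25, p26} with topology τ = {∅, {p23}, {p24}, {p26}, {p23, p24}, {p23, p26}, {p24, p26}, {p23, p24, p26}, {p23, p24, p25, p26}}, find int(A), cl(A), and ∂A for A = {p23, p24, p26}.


int(A) = {p23, p24, p26}, cl(A) = {p23, p24, p25, p26}, ∂A = {p25}.

Closed sets in (X, τ) are complements of opens:
  closed(X, τ) = {∅, {p25}, {p23, p25}, {p24, p25}, {p25, p26}, {p23, p24, p25}, {p23, p25, p26}, {p24, p25, p26}, {p23, p24, p25, p26}}.
int(A) = ⋃ {U ∈ τ : U ⊆ A}. Opens contained in A: ∅, {p23}, {p24}, {p26}, {p23, p24}, {p23, p26}, {p24, p26}, {p23, p24, p26}.
Taking the union of these: int(A) = {p23, p24, p26}.
cl(A) = ⋂ {C closed : A ⊆ C}. Closed sets containing A: {p23, p24, p25, p26}.
Intersecting these: cl(A) = {p23, p24, p25, p26}.
∂A = cl(A) ∖ int(A) = {p23, p24, p25, p26} ∖ {p23, p24, p26} = {p25}.


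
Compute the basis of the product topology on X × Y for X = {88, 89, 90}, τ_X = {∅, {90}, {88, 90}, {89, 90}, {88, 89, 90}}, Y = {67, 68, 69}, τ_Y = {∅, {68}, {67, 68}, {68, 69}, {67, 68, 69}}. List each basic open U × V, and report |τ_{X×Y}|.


Basis B = {∅ × ∅, {90} × {68}, {88, 90} × {68}, {89, 90} × {68}, {90} × {67, 68}, {90} × {68, 69}, {88, 89, 90} × {68}, {90} × {67, 68, 69}, {88, 90} × {67, 68}, {88, 90} × {68, 69}, {89, 90} × {67, 68}, {89, 90} × {68, 69}, {88, 90} × {67, 68, 69}, {88, 89, 90} × {67, 68}, {88, 89, 90} × {68, 69}, {89, 90} × {67, 68, 69}, {88, 89, 90} × {67, 68, 69}}; |τ_{X×Y}| = 48.

Enumerate products U × V with U ∈ τ_X, V ∈ τ_Y (deduplicated):
  ∅ × ∅ = {} (∅)
  {90} × {68} = {(90,68)}
  {88, 90} × {68} = {(88,68), (90,68)}
  {89, 90} × {68} = {(89,68), (90,68)}
  {90} × {67, 68} = {(90,67), (90,68)}
  {90} × {68, 69} = {(90,68), (90,69)}
  {88, 89, 90} × {68} = {(88,68), (89,68), (90,68)}
  {90} × {67, 68, 69} = {(90,67), (90,68), (90,69)}
  {88, 90} × {67, 68} = {(88,67), (88,68), (90,67), (90,68)}
  {88, 90} × {68, 69} = {(88,68), (88,69), (90,68), (90,69)}
  {89, 90} × {67, 68} = {(89,67), (89,68), (90,67), (90,68)}
  {89, 90} × {68, 69} = {(89,68), (89,69), (90,68), (90,69)}
  {88, 90} × {67, 68, 69} = {(88,67), (88,68), (88,69), (90,67), (90,68), (90,69)}
  {88, 89, 90} × {67, 68} = {(88,67), (88,68), (89,67), (89,68), (90,67), (90,68)}
  {88, 89, 90} × {68, 69} = {(88,68), (88,69), (89,68), (89,69), (90,68), (90,69)}
  {89, 90} × {67, 68, 69} = {(89,67), (89,68), (89,69), (90,67), (90,68), (90,69)}
  {88, 89, 90} × {67, 68, 69} = {(88,67), (88,68), (88,69), (89,67), (89,68), (89,69), (90,67), (90,68), (90,69)}
These 17 distinct sets form the basis B.
Close under arbitrary unions to get τ_{X×Y}; counting gives |τ_{X×Y}| = 48.


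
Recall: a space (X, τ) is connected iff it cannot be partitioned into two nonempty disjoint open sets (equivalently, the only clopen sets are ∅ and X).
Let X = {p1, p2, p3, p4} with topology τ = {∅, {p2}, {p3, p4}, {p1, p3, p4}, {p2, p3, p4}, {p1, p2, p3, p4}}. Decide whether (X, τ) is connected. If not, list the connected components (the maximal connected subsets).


(X, τ) is disconnected; components = [{p2}, {p1, p3, p4}].

Find clopen sets (U ∈ τ with X ∖ U ∈ τ):
  U = ∅, X ∖ U = {p1, p2, p3, p4} — both open, so U is clopen.
  U = {p2}, X ∖ U = {p1, p3, p4} — both open, so U is clopen.
  U = {p1, p3, p4}, X ∖ U = {p2} — both open, so U is clopen.
  U = {p1, p2, p3, p4}, X ∖ U = ∅ — both open, so U is clopen.
Nontrivial clopen(s) exist: e.g. {p2}. So (X, τ) is disconnected.
Compute connected components by grouping points that agree on all clopens:
  component: {p2}
  component: {p1, p3, p4}


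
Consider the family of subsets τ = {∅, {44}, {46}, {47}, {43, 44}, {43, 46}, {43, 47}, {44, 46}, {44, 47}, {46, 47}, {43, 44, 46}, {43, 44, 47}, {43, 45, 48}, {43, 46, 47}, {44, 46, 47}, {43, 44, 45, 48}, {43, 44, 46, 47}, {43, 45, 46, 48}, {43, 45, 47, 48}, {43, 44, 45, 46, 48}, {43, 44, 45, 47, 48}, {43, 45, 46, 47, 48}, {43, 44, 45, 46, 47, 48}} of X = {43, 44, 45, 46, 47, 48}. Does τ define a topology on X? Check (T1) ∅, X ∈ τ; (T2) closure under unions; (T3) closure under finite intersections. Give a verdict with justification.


τ is NOT a topology on X.

Axiom (T1): ∅ ∈ τ? Yes; X ∈ τ? Yes.
Axiom (T2/T3): check pairwise unions and intersections of members of τ.
Counterexample for (T3): {43, 44} ∩ {43, 46} = {43} ∉ τ. Therefore τ is NOT a topology.


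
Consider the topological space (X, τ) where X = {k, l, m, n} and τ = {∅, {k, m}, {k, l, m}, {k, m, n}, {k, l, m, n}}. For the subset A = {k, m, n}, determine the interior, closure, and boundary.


int(A) = {k, m, n}, cl(A) = {k, l, m, n}, ∂A = {l}.

Closed sets in (X, τ) are complements of opens:
  closed(X, τ) = {∅, {l}, {n}, {l, n}, {k, l, m, n}}.
int(A) = ⋃ {U ∈ τ : U ⊆ A}. Opens contained in A: ∅, {k, m}, {k, m, n}.
Taking the union of these: int(A) = {k, m, n}.
cl(A) = ⋂ {C closed : A ⊆ C}. Closed sets containing A: {k, l, m, n}.
Intersecting these: cl(A) = {k, l, m, n}.
∂A = cl(A) ∖ int(A) = {k, l, m, n} ∖ {k, m, n} = {l}.


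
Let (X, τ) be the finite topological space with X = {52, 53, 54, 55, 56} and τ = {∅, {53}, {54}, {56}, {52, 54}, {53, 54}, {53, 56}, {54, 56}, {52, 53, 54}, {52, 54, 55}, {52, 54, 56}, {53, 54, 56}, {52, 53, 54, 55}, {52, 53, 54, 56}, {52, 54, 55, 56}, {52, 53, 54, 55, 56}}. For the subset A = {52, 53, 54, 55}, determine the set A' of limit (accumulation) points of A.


A' = {52, 55}

For each x ∈ X, list the open sets U ∈ τ with x ∈ U, then check whether U ∩ (A ∖ {x}) ≠ ∅ for every such U.
  x = 52: opens ∋ x are {52, 54}, {52, 53, 54}, {52, 54, 55}, {52, 54, 56}, {52, 53, 54, 55}, {52, 53, 54, 56}, {52, 54, 55, 56}, {52, 53, 54, 55, 56}; each meets A ∖ {52}, so x IS a limit point.
  x = 53: open {53} ∋ x has {53} ∩ (A ∖ {53}) = ∅, so x is NOT a limit point.
  x = 54: open {54} ∋ x has {54} ∩ (A ∖ {54}) = ∅, so x is NOT a limit point.
  x = 55: opens ∋ x are {52, 54, 55}, {52, 53, 54, 55}, {52, 54, 55, 56}, {52, 53, 54, 55, 56}; each meets A ∖ {55}, so x IS a limit point.
  x = 56: open {56} ∋ x has {56} ∩ (A ∖ {56}) = ∅, so x is NOT a limit point.
Collecting: A' = {52, 55}.


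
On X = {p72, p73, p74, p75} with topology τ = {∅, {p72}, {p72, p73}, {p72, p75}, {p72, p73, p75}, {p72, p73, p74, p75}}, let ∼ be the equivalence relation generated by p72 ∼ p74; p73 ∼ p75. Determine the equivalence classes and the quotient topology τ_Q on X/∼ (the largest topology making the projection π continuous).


X/∼ = {[p72=p74], [p73=p75]}; |τ_Q| = 2.

Equivalence classes: [p72=p74], [p73=p75].
Quotient map π: X → X/∼ sends p72 ↦ [p72=p74], p73 ↦ [p73=p75], p74 ↦ [p72=p74], p75 ↦ [p73=p75].
For each subset V ⊆ X/∼, compute π^{-1}(V) ⊆ X and check whether π^{-1}(V) ∈ τ. V is open in τ_Q iff π^{-1}(V) ∈ τ.
  V = {}: π^{-1}(V) = ∅ ∈ τ ✓.
  V = {[p72=p74]}: π^{-1}(V) = {p72, p74} ∉ τ ✗.
  V = {[p73=p75]}: π^{-1}(V) = {p73, p75} ∉ τ ✗.
  V = {[p72=p74], [p73=p75]}: π^{-1}(V) = {p72, p73, p74, p75} ∈ τ ✓.
Open sets in the quotient: τ_Q = {{}, {[p72=p74], [p73=p75]}} (2 elements).


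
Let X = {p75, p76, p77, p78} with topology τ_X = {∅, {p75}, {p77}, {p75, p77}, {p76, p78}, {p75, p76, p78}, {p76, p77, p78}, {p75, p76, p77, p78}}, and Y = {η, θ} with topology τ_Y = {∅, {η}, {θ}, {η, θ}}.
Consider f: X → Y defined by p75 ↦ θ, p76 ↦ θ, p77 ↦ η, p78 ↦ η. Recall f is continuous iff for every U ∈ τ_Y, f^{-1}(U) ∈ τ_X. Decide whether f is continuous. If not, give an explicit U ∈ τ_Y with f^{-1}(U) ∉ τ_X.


f is NOT continuous.

Compute f^{-1}(U) for each U ∈ τ_Y:
  U = ∅: f^{-1}(U) = ∅ ∈ τ_X ✓.
  U = {η}: f^{-1}(U) = {p77, p78} ∉ τ_X ✗.
  U = {θ}: f^{-1}(U) = {p75, p76} ∉ τ_X ✗.
  U = {η, θ}: f^{-1}(U) = {p75, p76, p77, p78} ∈ τ_X ✓.
Found U = {η} with f^{-1}(U) = {p77, p78} not in τ_X. Therefore f is NOT continuous.


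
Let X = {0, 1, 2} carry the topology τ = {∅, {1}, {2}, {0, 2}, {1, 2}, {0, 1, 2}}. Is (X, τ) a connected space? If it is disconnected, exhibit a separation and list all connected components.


(X, τ) is disconnected; components = [{1}, {0, 2}].

Find clopen sets (U ∈ τ with X ∖ U ∈ τ):
  U = ∅, X ∖ U = {0, 1, 2} — both open, so U is clopen.
  U = {1}, X ∖ U = {0, 2} — both open, so U is clopen.
  U = {0, 2}, X ∖ U = {1} — both open, so U is clopen.
  U = {0, 1, 2}, X ∖ U = ∅ — both open, so U is clopen.
Nontrivial clopen(s) exist: e.g. {0, 2}. So (X, τ) is disconnected.
Compute connected components by grouping points that agree on all clopens:
  component: {1}
  component: {0, 2}


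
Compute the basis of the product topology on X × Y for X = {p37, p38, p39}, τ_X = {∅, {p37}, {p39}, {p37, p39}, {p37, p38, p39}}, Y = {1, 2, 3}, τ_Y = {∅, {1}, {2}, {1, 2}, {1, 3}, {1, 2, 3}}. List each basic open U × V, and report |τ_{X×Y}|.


Basis B = {∅ × ∅, {p37} × {1}, {p37} × {2}, {p39} × {1}, {p39} × {2}, {p37} × {1, 2}, {p37} × {1, 3}, {p37, p39} × {1}, {p37, p39} × {2}, {p39} × {1, 2}, {p39} × {1, 3}, {p37} × {1, 2, 3}, {p37, p38, p39} × {1}, {p37, p38, p39} × {2}, {p39} × {1, 2, 3}, {p37, p39} × {1, 2}, {p37, p39} × {1, 3}, {p37, p39} × {1, 2, 3}, {p37, p38, p39} × {1, 2}, {p37, p38, p39} × {1, 3}, {p37, p38, p39} × {1, 2, 3}}; |τ_{X×Y}| = 70.

Enumerate products U × V with U ∈ τ_X, V ∈ τ_Y (deduplicated):
  ∅ × ∅ = {} (∅)
  {p37} × {1} = {(p37,1)}
  {p37} × {2} = {(p37,2)}
  {p39} × {1} = {(p39,1)}
  {p39} × {2} = {(p39,2)}
  {p37} × {1, 2} = {(p37,1), (p37,2)}
  {p37} × {1, 3} = {(p37,1), (p37,3)}
  {p37, p39} × {1} = {(p37,1), (p39,1)}
  {p37, p39} × {2} = {(p37,2), (p39,2)}
  {p39} × {1, 2} = {(p39,1), (p39,2)}
  {p39} × {1, 3} = {(p39,1), (p39,3)}
  {p37} × {1, 2, 3} = {(p37,1), (p37,2), (p37,3)}
  {p37, p38, p39} × {1} = {(p37,1), (p38,1), (p39,1)}
  {p37, p38, p39} × {2} = {(p37,2), (p38,2), (p39,2)}
  {p39} × {1, 2, 3} = {(p39,1), (p39,2), (p39,3)}
  {p37, p39} × {1, 2} = {(p37,1), (p37,2), (p39,1), (p39,2)}
  {p37, p39} × {1, 3} = {(p37,1), (p37,3), (p39,1), (p39,3)}
  {p37, p39} × {1, 2, 3} = {(p37,1), (p37,2), (p37,3), (p39,1), (p39,2), (p39,3)}
  {p37, p38, p39} × {1, 2} = {(p37,1), (p37,2), (p38,1), (p38,2), (p39,1), (p39,2)}
  {p37, p38, p39} × {1, 3} = {(p37,1), (p37,3), (p38,1), (p38,3), (p39,1), (p39,3)}
  {p37, p38, p39} × {1, 2, 3} = {(p37,1), (p37,2), (p37,3), (p38,1), (p38,2), (p38,3), (p39,1), (p39,2), (p39,3)}
These 21 distinct sets form the basis B.
Close under arbitrary unions to get τ_{X×Y}; counting gives |τ_{X×Y}| = 70.


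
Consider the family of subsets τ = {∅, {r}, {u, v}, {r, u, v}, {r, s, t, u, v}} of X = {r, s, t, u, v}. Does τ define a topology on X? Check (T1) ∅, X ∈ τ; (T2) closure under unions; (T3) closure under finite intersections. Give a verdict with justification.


τ IS a topology on X.

Axiom (T1): ∅ ∈ τ? Yes; X ∈ τ? Yes.
Axiom (T2/T3): check pairwise unions and intersections of members of τ.
All pairwise intersections and unions checked — each lies in τ. Therefore τ satisfies (T1), (T2), (T3): it IS a topology on X.


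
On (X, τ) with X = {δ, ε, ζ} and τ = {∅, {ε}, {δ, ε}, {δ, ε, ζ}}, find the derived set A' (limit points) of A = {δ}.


A' = {ζ}

For each x ∈ X, list the open sets U ∈ τ with x ∈ U, then check whether U ∩ (A ∖ {x}) ≠ ∅ for every such U.
  x = δ: open {δ, ε} ∋ x has {δ, ε} ∩ (A ∖ {δ}) = ∅, so x is NOT a limit point.
  x = ε: open {ε} ∋ x has {ε} ∩ (A ∖ {ε}) = ∅, so x is NOT a limit point.
  x = ζ: opens ∋ x are {δ, ε, ζ}; each meets A ∖ {ζ}, so x IS a limit point.
Collecting: A' = {ζ}.


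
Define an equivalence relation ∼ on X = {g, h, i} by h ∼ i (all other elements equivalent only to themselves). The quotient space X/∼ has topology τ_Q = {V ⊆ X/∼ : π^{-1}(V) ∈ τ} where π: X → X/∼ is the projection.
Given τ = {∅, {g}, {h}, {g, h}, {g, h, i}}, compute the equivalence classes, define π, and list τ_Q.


X/∼ = {[g], [h=i]}; |τ_Q| = 3.

Equivalence classes: [g], [h=i].
Quotient map π: X → X/∼ sends g ↦ [g], h ↦ [h=i], i ↦ [h=i].
For each subset V ⊆ X/∼, compute π^{-1}(V) ⊆ X and check whether π^{-1}(V) ∈ τ. V is open in τ_Q iff π^{-1}(V) ∈ τ.
  V = {}: π^{-1}(V) = ∅ ∈ τ ✓.
  V = {[g]}: π^{-1}(V) = {g} ∈ τ ✓.
  V = {[h=i]}: π^{-1}(V) = {h, i} ∉ τ ✗.
  V = {[g], [h=i]}: π^{-1}(V) = {g, h, i} ∈ τ ✓.
Open sets in the quotient: τ_Q = {{}, {[g]}, {[g], [h=i]}} (3 elements).


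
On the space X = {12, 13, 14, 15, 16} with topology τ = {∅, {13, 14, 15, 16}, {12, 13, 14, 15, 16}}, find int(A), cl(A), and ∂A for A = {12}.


int(A) = ∅, cl(A) = {12}, ∂A = {12}.

Closed sets in (X, τ) are complements of opens:
  closed(X, τ) = {∅, {12}, {12, 13, 14, 15, 16}}.
int(A) = ⋃ {U ∈ τ : U ⊆ A}. Opens contained in A: ∅.
Taking the union of these: int(A) = ∅.
cl(A) = ⋂ {C closed : A ⊆ C}. Closed sets containing A: {12}, {12, 13, 14, 15, 16}.
Intersecting these: cl(A) = {12}.
∂A = cl(A) ∖ int(A) = {12} ∖ ∅ = {12}.


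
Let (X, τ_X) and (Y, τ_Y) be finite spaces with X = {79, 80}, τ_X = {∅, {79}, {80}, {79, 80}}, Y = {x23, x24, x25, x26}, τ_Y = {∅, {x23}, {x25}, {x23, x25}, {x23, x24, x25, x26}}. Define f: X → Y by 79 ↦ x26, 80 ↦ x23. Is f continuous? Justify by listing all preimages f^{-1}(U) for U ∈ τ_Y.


f IS continuous.

Compute f^{-1}(U) for each U ∈ τ_Y:
  U = ∅: f^{-1}(U) = ∅ ∈ τ_X ✓.
  U = {x23}: f^{-1}(U) = {80} ∈ τ_X ✓.
  U = {x25}: f^{-1}(U) = ∅ ∈ τ_X ✓.
  U = {x23, x25}: f^{-1}(U) = {80} ∈ τ_X ✓.
  U = {x23, x24, x25, x26}: f^{-1}(U) = {79, 80} ∈ τ_X ✓.
Every preimage lies in τ_X, so f IS continuous.


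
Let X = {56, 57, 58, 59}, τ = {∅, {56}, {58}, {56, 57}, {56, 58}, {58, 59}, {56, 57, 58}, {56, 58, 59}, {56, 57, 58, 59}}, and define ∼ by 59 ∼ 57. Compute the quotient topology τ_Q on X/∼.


X/∼ = {[56], [57=59], [58]}; |τ_Q| = 5.

Equivalence classes: [56], [57=59], [58].
Quotient map π: X → X/∼ sends 56 ↦ [56], 57 ↦ [57=59], 58 ↦ [58], 59 ↦ [57=59].
For each subset V ⊆ X/∼, compute π^{-1}(V) ⊆ X and check whether π^{-1}(V) ∈ τ. V is open in τ_Q iff π^{-1}(V) ∈ τ.
  V = {}: π^{-1}(V) = ∅ ∈ τ ✓.
  V = {[56]}: π^{-1}(V) = {56} ∈ τ ✓.
  V = {[57=59]}: π^{-1}(V) = {57, 59} ∉ τ ✗.
  V = {[56], [57=59]}: π^{-1}(V) = {56, 57, 59} ∉ τ ✗.
  V = {[58]}: π^{-1}(V) = {58} ∈ τ ✓.
  V = {[56], [58]}: π^{-1}(V) = {56, 58} ∈ τ ✓.
  V = {[57=59], [58]}: π^{-1}(V) = {57, 58, 59} ∉ τ ✗.
  V = {[56], [57=59], [58]}: π^{-1}(V) = {56, 57, 58, 59} ∈ τ ✓.
Open sets in the quotient: τ_Q = {{}, {[56]}, {[58]}, {[56], [58]}, {[56], [57=59], [58]}} (5 elements).


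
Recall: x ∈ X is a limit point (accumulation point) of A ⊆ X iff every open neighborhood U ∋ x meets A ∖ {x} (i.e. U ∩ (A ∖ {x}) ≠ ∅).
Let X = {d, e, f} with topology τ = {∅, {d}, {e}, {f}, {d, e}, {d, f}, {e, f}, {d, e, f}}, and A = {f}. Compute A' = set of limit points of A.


A' = ∅

For each x ∈ X, list the open sets U ∈ τ with x ∈ U, then check whether U ∩ (A ∖ {x}) ≠ ∅ for every such U.
  x = d: open {d} ∋ x has {d} ∩ (A ∖ {d}) = ∅, so x is NOT a limit point.
  x = e: open {e} ∋ x has {e} ∩ (A ∖ {e}) = ∅, so x is NOT a limit point.
  x = f: open {f} ∋ x has {f} ∩ (A ∖ {f}) = ∅, so x is NOT a limit point.
Collecting: A' = ∅.


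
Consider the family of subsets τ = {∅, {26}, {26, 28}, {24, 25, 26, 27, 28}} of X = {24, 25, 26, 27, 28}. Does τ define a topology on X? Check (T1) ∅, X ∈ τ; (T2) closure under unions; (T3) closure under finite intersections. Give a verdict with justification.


τ IS a topology on X.

Axiom (T1): ∅ ∈ τ? Yes; X ∈ τ? Yes.
Axiom (T2/T3): check pairwise unions and intersections of members of τ.
All pairwise intersections and unions checked — each lies in τ. Therefore τ satisfies (T1), (T2), (T3): it IS a topology on X.


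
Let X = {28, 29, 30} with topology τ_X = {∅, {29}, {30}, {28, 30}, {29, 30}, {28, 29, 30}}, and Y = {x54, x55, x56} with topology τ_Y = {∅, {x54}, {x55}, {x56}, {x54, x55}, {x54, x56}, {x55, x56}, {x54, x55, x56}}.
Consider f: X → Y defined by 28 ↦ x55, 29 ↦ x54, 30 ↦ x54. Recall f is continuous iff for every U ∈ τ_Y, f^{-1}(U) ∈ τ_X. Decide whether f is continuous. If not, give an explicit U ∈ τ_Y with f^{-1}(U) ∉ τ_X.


f is NOT continuous.

Compute f^{-1}(U) for each U ∈ τ_Y:
  U = ∅: f^{-1}(U) = ∅ ∈ τ_X ✓.
  U = {x54}: f^{-1}(U) = {29, 30} ∈ τ_X ✓.
  U = {x55}: f^{-1}(U) = {28} ∉ τ_X ✗.
  U = {x56}: f^{-1}(U) = ∅ ∈ τ_X ✓.
  U = {x54, x55}: f^{-1}(U) = {28, 29, 30} ∈ τ_X ✓.
  U = {x54, x56}: f^{-1}(U) = {29, 30} ∈ τ_X ✓.
  U = {x55, x56}: f^{-1}(U) = {28} ∉ τ_X ✗.
  U = {x54, x55, x56}: f^{-1}(U) = {28, 29, 30} ∈ τ_X ✓.
Found U = {x55} with f^{-1}(U) = {28} not in τ_X. Therefore f is NOT continuous.


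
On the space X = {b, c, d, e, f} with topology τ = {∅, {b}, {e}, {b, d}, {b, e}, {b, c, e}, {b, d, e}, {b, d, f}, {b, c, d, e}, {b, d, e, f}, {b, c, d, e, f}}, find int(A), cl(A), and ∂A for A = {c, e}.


int(A) = {e}, cl(A) = {c, e}, ∂A = {c}.

Closed sets in (X, τ) are complements of opens:
  closed(X, τ) = {∅, {c}, {f}, {c, e}, {c, f}, {d, f}, {c, d, f}, {c, e, f}, {b, c, d, f}, {c, d, e, f}, {b, c, d, e, f}}.
int(A) = ⋃ {U ∈ τ : U ⊆ A}. Opens contained in A: ∅, {e}.
Taking the union of these: int(A) = {e}.
cl(A) = ⋂ {C closed : A ⊆ C}. Closed sets containing A: {c, e}, {c, e, f}, {c, d, e, f}, {b, c, d, e, f}.
Intersecting these: cl(A) = {c, e}.
∂A = cl(A) ∖ int(A) = {c, e} ∖ {e} = {c}.


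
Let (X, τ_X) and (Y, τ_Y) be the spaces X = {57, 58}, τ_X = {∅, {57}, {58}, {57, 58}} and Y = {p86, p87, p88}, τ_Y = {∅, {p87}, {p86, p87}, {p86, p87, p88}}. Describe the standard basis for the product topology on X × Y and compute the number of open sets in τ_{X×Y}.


Basis B = {∅ × ∅, {57} × {p87}, {58} × {p87}, {57} × {p86, p87}, {57, 58} × {p87}, {58} × {p86, p87}, {57} × {p86, p87, p88}, {58} × {p86, p87, p88}, {57, 58} × {p86, p87}, {57, 58} × {p86, p87, p88}}; |τ_{X×Y}| = 16.

Enumerate products U × V with U ∈ τ_X, V ∈ τ_Y (deduplicated):
  ∅ × ∅ = {} (∅)
  {57} × {p87} = {(57,p87)}
  {58} × {p87} = {(58,p87)}
  {57} × {p86, p87} = {(57,p86), (57,p87)}
  {57, 58} × {p87} = {(57,p87), (58,p87)}
  {58} × {p86, p87} = {(58,p86), (58,p87)}
  {57} × {p86, p87, p88} = {(57,p86), (57,p87), (57,p88)}
  {58} × {p86, p87, p88} = {(58,p86), (58,p87), (58,p88)}
  {57, 58} × {p86, p87} = {(57,p86), (57,p87), (58,p86), (58,p87)}
  {57, 58} × {p86, p87, p88} = {(57,p86), (57,p87), (57,p88), (58,p86), (58,p87), (58,p88)}
These 10 distinct sets form the basis B.
Close under arbitrary unions to get τ_{X×Y}; counting gives |τ_{X×Y}| = 16.


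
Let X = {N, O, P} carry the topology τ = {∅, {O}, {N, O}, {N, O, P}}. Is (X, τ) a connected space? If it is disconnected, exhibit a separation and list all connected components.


(X, τ) is connected.

Find clopen sets (U ∈ τ with X ∖ U ∈ τ):
  U = ∅, X ∖ U = {N, O, P} — both open, so U is clopen.
  U = {N, O, P}, X ∖ U = ∅ — both open, so U is clopen.
Only trivial clopens (∅ and X) exist, so (X, τ) is connected.
Compute connected components by grouping points that agree on all clopens:
  component: {N, O, P}


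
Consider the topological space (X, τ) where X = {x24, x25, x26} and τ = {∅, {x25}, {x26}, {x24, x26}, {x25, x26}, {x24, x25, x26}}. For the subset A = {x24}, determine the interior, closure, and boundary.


int(A) = ∅, cl(A) = {x24}, ∂A = {x24}.

Closed sets in (X, τ) are complements of opens:
  closed(X, τ) = {∅, {x24}, {x25}, {x24, x25}, {x24, x26}, {x24, x25, x26}}.
int(A) = ⋃ {U ∈ τ : U ⊆ A}. Opens contained in A: ∅.
Taking the union of these: int(A) = ∅.
cl(A) = ⋂ {C closed : A ⊆ C}. Closed sets containing A: {x24}, {x24, x25}, {x24, x26}, {x24, x25, x26}.
Intersecting these: cl(A) = {x24}.
∂A = cl(A) ∖ int(A) = {x24} ∖ ∅ = {x24}.


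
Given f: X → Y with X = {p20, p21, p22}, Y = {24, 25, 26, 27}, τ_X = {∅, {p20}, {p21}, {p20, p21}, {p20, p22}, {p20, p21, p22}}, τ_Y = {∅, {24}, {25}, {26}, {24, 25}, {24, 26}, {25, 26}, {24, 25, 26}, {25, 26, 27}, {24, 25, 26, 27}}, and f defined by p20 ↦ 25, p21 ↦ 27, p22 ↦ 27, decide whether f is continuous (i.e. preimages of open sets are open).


f IS continuous.

Compute f^{-1}(U) for each U ∈ τ_Y:
  U = ∅: f^{-1}(U) = ∅ ∈ τ_X ✓.
  U = {24}: f^{-1}(U) = ∅ ∈ τ_X ✓.
  U = {25}: f^{-1}(U) = {p20} ∈ τ_X ✓.
  U = {26}: f^{-1}(U) = ∅ ∈ τ_X ✓.
  U = {24, 25}: f^{-1}(U) = {p20} ∈ τ_X ✓.
  U = {24, 26}: f^{-1}(U) = ∅ ∈ τ_X ✓.
  U = {25, 26}: f^{-1}(U) = {p20} ∈ τ_X ✓.
  U = {24, 25, 26}: f^{-1}(U) = {p20} ∈ τ_X ✓.
  U = {25, 26, 27}: f^{-1}(U) = {p20, p21, p22} ∈ τ_X ✓.
  U = {24, 25, 26, 27}: f^{-1}(U) = {p20, p21, p22} ∈ τ_X ✓.
Every preimage lies in τ_X, so f IS continuous.


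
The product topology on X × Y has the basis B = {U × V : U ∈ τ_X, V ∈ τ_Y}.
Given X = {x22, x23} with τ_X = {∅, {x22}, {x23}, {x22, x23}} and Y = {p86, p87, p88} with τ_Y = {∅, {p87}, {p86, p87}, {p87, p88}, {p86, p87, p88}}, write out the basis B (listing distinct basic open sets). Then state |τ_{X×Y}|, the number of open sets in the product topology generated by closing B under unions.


Basis B = {∅ × ∅, {x22} × {p87}, {x23} × {p87}, {x22} × {p86, p87}, {x22} × {p87, p88}, {x22, x23} × {p87}, {x23} × {p86, p87}, {x23} × {p87, p88}, {x22} × {p86, p87, p88}, {x23} × {p86, p87, p88}, {x22, x23} × {p86, p87}, {x22, x23} × {p87, p88}, {x22, x23} × {p86, p87, p88}}; |τ_{X×Y}| = 25.

Enumerate products U × V with U ∈ τ_X, V ∈ τ_Y (deduplicated):
  ∅ × ∅ = {} (∅)
  {x22} × {p87} = {(x22,p87)}
  {x23} × {p87} = {(x23,p87)}
  {x22} × {p86, p87} = {(x22,p86), (x22,p87)}
  {x22} × {p87, p88} = {(x22,p87), (x22,p88)}
  {x22, x23} × {p87} = {(x22,p87), (x23,p87)}
  {x23} × {p86, p87} = {(x23,p86), (x23,p87)}
  {x23} × {p87, p88} = {(x23,p87), (x23,p88)}
  {x22} × {p86, p87, p88} = {(x22,p86), (x22,p87), (x22,p88)}
  {x23} × {p86, p87, p88} = {(x23,p86), (x23,p87), (x23,p88)}
  {x22, x23} × {p86, p87} = {(x22,p86), (x22,p87), (x23,p86), (x23,p87)}
  {x22, x23} × {p87, p88} = {(x22,p87), (x22,p88), (x23,p87), (x23,p88)}
  {x22, x23} × {p86, p87, p88} = {(x22,p86), (x22,p87), (x22,p88), (x23,p86), (x23,p87), (x23,p88)}
These 13 distinct sets form the basis B.
Close under arbitrary unions to get τ_{X×Y}; counting gives |τ_{X×Y}| = 25.


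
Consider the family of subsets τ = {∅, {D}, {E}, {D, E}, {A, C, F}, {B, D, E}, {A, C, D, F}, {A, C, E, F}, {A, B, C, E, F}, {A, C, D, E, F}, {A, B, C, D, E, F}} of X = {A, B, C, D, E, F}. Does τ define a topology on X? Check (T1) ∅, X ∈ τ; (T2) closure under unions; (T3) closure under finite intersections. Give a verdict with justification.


τ is NOT a topology on X.

Axiom (T1): ∅ ∈ τ? Yes; X ∈ τ? Yes.
Axiom (T2/T3): check pairwise unions and intersections of members of τ.
Counterexample for (T3): {B, D, E} ∩ {A, B, C, E, F} = {B, E} ∉ τ. Therefore τ is NOT a topology.


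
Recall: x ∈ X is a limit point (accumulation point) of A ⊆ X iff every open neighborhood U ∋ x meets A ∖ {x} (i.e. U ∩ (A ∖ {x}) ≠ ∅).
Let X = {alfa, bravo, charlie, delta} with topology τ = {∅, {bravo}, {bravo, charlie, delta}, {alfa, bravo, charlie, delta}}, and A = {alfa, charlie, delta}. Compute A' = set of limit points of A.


A' = {alfa, charlie, delta}

For each x ∈ X, list the open sets U ∈ τ with x ∈ U, then check whether U ∩ (A ∖ {x}) ≠ ∅ for every such U.
  x = alfa: opens ∋ x are {alfa, bravo, charlie, delta}; each meets A ∖ {alfa}, so x IS a limit point.
  x = bravo: open {bravo} ∋ x has {bravo} ∩ (A ∖ {bravo}) = ∅, so x is NOT a limit point.
  x = charlie: opens ∋ x are {bravo, charlie, delta}, {alfa, bravo, charlie, delta}; each meets A ∖ {charlie}, so x IS a limit point.
  x = delta: opens ∋ x are {bravo, charlie, delta}, {alfa, bravo, charlie, delta}; each meets A ∖ {delta}, so x IS a limit point.
Collecting: A' = {alfa, charlie, delta}.


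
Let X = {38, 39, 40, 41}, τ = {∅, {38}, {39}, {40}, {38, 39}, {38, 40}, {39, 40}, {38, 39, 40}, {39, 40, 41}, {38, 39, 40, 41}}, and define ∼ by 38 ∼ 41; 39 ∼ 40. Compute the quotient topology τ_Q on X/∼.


X/∼ = {[38=41], [39=40]}; |τ_Q| = 3.

Equivalence classes: [38=41], [39=40].
Quotient map π: X → X/∼ sends 38 ↦ [38=41], 39 ↦ [39=40], 40 ↦ [39=40], 41 ↦ [38=41].
For each subset V ⊆ X/∼, compute π^{-1}(V) ⊆ X and check whether π^{-1}(V) ∈ τ. V is open in τ_Q iff π^{-1}(V) ∈ τ.
  V = {}: π^{-1}(V) = ∅ ∈ τ ✓.
  V = {[38=41]}: π^{-1}(V) = {38, 41} ∉ τ ✗.
  V = {[39=40]}: π^{-1}(V) = {39, 40} ∈ τ ✓.
  V = {[38=41], [39=40]}: π^{-1}(V) = {38, 39, 40, 41} ∈ τ ✓.
Open sets in the quotient: τ_Q = {{}, {[39=40]}, {[38=41], [39=40]}} (3 elements).


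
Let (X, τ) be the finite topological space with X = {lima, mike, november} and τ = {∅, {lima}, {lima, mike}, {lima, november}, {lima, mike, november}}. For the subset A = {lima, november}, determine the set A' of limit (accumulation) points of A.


A' = {mike, november}

For each x ∈ X, list the open sets U ∈ τ with x ∈ U, then check whether U ∩ (A ∖ {x}) ≠ ∅ for every such U.
  x = lima: open {lima} ∋ x has {lima} ∩ (A ∖ {lima}) = ∅, so x is NOT a limit point.
  x = mike: opens ∋ x are {lima, mike}, {lima, mike, november}; each meets A ∖ {mike}, so x IS a limit point.
  x = november: opens ∋ x are {lima, november}, {lima, mike, november}; each meets A ∖ {november}, so x IS a limit point.
Collecting: A' = {mike, november}.


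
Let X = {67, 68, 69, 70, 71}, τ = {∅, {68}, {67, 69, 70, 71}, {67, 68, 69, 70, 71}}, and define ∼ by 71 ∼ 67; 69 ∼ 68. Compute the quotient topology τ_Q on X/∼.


X/∼ = {[67=71], [68=69], [70]}; |τ_Q| = 2.

Equivalence classes: [67=71], [68=69], [70].
Quotient map π: X → X/∼ sends 67 ↦ [67=71], 68 ↦ [68=69], 69 ↦ [68=69], 70 ↦ [70], 71 ↦ [67=71].
For each subset V ⊆ X/∼, compute π^{-1}(V) ⊆ X and check whether π^{-1}(V) ∈ τ. V is open in τ_Q iff π^{-1}(V) ∈ τ.
  V = {}: π^{-1}(V) = ∅ ∈ τ ✓.
  V = {[67=71]}: π^{-1}(V) = {67, 71} ∉ τ ✗.
  V = {[68=69]}: π^{-1}(V) = {68, 69} ∉ τ ✗.
  V = {[67=71], [68=69]}: π^{-1}(V) = {67, 68, 69, 71} ∉ τ ✗.
  V = {[70]}: π^{-1}(V) = {70} ∉ τ ✗.
  V = {[67=71], [70]}: π^{-1}(V) = {67, 70, 71} ∉ τ ✗.
  V = {[68=69], [70]}: π^{-1}(V) = {68, 69, 70} ∉ τ ✗.
  V = {[67=71], [68=69], [70]}: π^{-1}(V) = {67, 68, 69, 70, 71} ∈ τ ✓.
Open sets in the quotient: τ_Q = {{}, {[67=71], [68=69], [70]}} (2 elements).


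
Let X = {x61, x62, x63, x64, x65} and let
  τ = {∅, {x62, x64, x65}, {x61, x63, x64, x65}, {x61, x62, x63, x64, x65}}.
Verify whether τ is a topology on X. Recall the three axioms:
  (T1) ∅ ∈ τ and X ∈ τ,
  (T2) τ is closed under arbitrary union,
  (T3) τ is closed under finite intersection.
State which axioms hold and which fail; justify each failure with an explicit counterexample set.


τ is NOT a topology on X.

Axiom (T1): ∅ ∈ τ? Yes; X ∈ τ? Yes.
Axiom (T2/T3): check pairwise unions and intersections of members of τ.
Counterexample for (T3): {x62, x64, x65} ∩ {x61, x63, x64, x65} = {x64, x65} ∉ τ. Therefore τ is NOT a topology.


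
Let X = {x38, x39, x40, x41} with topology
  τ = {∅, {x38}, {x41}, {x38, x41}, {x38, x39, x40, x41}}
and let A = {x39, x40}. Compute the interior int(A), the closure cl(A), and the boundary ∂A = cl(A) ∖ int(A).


int(A) = ∅, cl(A) = {x39, x40}, ∂A = {x39, x40}.

Closed sets in (X, τ) are complements of opens:
  closed(X, τ) = {∅, {x39, x40}, {x38, x39, x40}, {x39, x40, x41}, {x38, x39, x40, x41}}.
int(A) = ⋃ {U ∈ τ : U ⊆ A}. Opens contained in A: ∅.
Taking the union of these: int(A) = ∅.
cl(A) = ⋂ {C closed : A ⊆ C}. Closed sets containing A: {x39, x40}, {x38, x39, x40}, {x39, x40, x41}, {x38, x39, x40, x41}.
Intersecting these: cl(A) = {x39, x40}.
∂A = cl(A) ∖ int(A) = {x39, x40} ∖ ∅ = {x39, x40}.


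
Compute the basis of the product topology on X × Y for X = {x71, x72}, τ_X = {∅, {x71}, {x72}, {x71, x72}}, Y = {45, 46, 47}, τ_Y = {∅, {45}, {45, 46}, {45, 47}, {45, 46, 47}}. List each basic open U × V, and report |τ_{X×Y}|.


Basis B = {∅ × ∅, {x71} × {45}, {x72} × {45}, {x71} × {45, 46}, {x71} × {45, 47}, {x71, x72} × {45}, {x72} × {45, 46}, {x72} × {45, 47}, {x71} × {45, 46, 47}, {x72} × {45, 46, 47}, {x71, x72} × {45, 46}, {x71, x72} × {45, 47}, {x71, x72} × {45, 46, 47}}; |τ_{X×Y}| = 25.

Enumerate products U × V with U ∈ τ_X, V ∈ τ_Y (deduplicated):
  ∅ × ∅ = {} (∅)
  {x71} × {45} = {(x71,45)}
  {x72} × {45} = {(x72,45)}
  {x71} × {45, 46} = {(x71,45), (x71,46)}
  {x71} × {45, 47} = {(x71,45), (x71,47)}
  {x71, x72} × {45} = {(x71,45), (x72,45)}
  {x72} × {45, 46} = {(x72,45), (x72,46)}
  {x72} × {45, 47} = {(x72,45), (x72,47)}
  {x71} × {45, 46, 47} = {(x71,45), (x71,46), (x71,47)}
  {x72} × {45, 46, 47} = {(x72,45), (x72,46), (x72,47)}
  {x71, x72} × {45, 46} = {(x71,45), (x71,46), (x72,45), (x72,46)}
  {x71, x72} × {45, 47} = {(x71,45), (x71,47), (x72,45), (x72,47)}
  {x71, x72} × {45, 46, 47} = {(x71,45), (x71,46), (x71,47), (x72,45), (x72,46), (x72,47)}
These 13 distinct sets form the basis B.
Close under arbitrary unions to get τ_{X×Y}; counting gives |τ_{X×Y}| = 25.


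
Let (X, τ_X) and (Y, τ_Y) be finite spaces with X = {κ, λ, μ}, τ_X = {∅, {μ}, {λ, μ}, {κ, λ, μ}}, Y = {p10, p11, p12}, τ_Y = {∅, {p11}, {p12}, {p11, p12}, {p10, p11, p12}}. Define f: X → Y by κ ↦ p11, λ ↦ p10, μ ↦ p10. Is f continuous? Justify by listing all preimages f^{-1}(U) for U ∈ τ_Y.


f is NOT continuous.

Compute f^{-1}(U) for each U ∈ τ_Y:
  U = ∅: f^{-1}(U) = ∅ ∈ τ_X ✓.
  U = {p11}: f^{-1}(U) = {κ} ∉ τ_X ✗.
  U = {p12}: f^{-1}(U) = ∅ ∈ τ_X ✓.
  U = {p11, p12}: f^{-1}(U) = {κ} ∉ τ_X ✗.
  U = {p10, p11, p12}: f^{-1}(U) = {κ, λ, μ} ∈ τ_X ✓.
Found U = {p11} with f^{-1}(U) = {κ} not in τ_X. Therefore f is NOT continuous.


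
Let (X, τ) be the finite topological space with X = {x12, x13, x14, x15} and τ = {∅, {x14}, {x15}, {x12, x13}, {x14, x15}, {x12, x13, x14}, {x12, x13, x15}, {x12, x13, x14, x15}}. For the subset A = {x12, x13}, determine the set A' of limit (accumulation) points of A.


A' = {x12, x13}

For each x ∈ X, list the open sets U ∈ τ with x ∈ U, then check whether U ∩ (A ∖ {x}) ≠ ∅ for every such U.
  x = x12: opens ∋ x are {x12, x13}, {x12, x13, x14}, {x12, x13, x15}, {x12, x13, x14, x15}; each meets A ∖ {x12}, so x IS a limit point.
  x = x13: opens ∋ x are {x12, x13}, {x12, x13, x14}, {x12, x13, x15}, {x12, x13, x14, x15}; each meets A ∖ {x13}, so x IS a limit point.
  x = x14: open {x14} ∋ x has {x14} ∩ (A ∖ {x14}) = ∅, so x is NOT a limit point.
  x = x15: open {x15} ∋ x has {x15} ∩ (A ∖ {x15}) = ∅, so x is NOT a limit point.
Collecting: A' = {x12, x13}.


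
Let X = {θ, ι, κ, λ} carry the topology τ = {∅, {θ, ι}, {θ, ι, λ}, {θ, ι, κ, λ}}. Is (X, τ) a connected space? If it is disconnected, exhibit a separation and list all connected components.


(X, τ) is connected.

Find clopen sets (U ∈ τ with X ∖ U ∈ τ):
  U = ∅, X ∖ U = {θ, ι, κ, λ} — both open, so U is clopen.
  U = {θ, ι, κ, λ}, X ∖ U = ∅ — both open, so U is clopen.
Only trivial clopens (∅ and X) exist, so (X, τ) is connected.
Compute connected components by grouping points that agree on all clopens:
  component: {θ, ι, κ, λ}


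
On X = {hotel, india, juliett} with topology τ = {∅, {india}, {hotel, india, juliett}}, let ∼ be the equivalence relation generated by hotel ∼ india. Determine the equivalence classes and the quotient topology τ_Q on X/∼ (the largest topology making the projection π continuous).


X/∼ = {[hotel=india], [juliett]}; |τ_Q| = 2.

Equivalence classes: [hotel=india], [juliett].
Quotient map π: X → X/∼ sends hotel ↦ [hotel=india], india ↦ [hotel=india], juliett ↦ [juliett].
For each subset V ⊆ X/∼, compute π^{-1}(V) ⊆ X and check whether π^{-1}(V) ∈ τ. V is open in τ_Q iff π^{-1}(V) ∈ τ.
  V = {}: π^{-1}(V) = ∅ ∈ τ ✓.
  V = {[hotel=india]}: π^{-1}(V) = {hotel, india} ∉ τ ✗.
  V = {[juliett]}: π^{-1}(V) = {juliett} ∉ τ ✗.
  V = {[hotel=india], [juliett]}: π^{-1}(V) = {hotel, india, juliett} ∈ τ ✓.
Open sets in the quotient: τ_Q = {{}, {[hotel=india], [juliett]}} (2 elements).
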